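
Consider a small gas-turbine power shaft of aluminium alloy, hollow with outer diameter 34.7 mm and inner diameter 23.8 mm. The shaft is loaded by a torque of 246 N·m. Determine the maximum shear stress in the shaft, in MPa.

38.5 MPa

J = π(d_o⁴ − d_i⁴)/32 = π(0.0347⁴ − 0.0238⁴)/32 = 1.108×10^-7 m⁴.
τ_max = T·r/J = 246.0 × 0.0174 / 1.108×10^-7 = 3.851×10^7 Pa.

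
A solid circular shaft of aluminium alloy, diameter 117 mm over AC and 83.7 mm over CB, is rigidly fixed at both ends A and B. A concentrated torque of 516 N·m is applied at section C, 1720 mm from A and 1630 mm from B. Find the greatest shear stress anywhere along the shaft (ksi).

Compatibility: T_A·a/J_AC = T_B·b/J_CB with T_A + T_B = T₀.
J_AC = 1.84×10^-5 m⁴, J_CB = 4.82×10^-6 m⁴, so T_A = T₀·(J_AC/a)/((J_AC/a)+(J_CB/b)) = 404.3 N·m, T_B = 111.7 N·m.
τ in each portion: τ_AC = 1.29×10^6 Pa, τ_CB = 9.70×10^5 Pa; maximum is in AC.
τ_max = T_AC·r/J = 404.3·0.0585/1.84×10^-5 = 1.286×10^6 Pa.

0.186 ksi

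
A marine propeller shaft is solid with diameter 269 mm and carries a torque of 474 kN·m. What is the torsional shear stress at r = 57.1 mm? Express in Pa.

5.27e7 Pa

J = πd⁴/32 = π(0.269)⁴/32 = 5.141×10^-4 m⁴.
Shear stress varies linearly with radius: τ = T·r/J = 474000 × 0.0571 / 5.141×10^-4 = 5.265×10^7 Pa.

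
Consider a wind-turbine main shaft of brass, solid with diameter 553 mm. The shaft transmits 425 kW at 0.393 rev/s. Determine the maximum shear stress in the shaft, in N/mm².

5.18 N/mm²

ω = 2π·0.393 = 2.469 rad/s, so T = P/ω = 425×10³ / 2.469 = 172100 N·m.
J = πd⁴/32 = π(0.553)⁴/32 = 9.181×10^-3 m⁴.
τ_max = T·r/J = 172100 × 0.277 / 9.181×10^-3 = 5.183×10^6 Pa.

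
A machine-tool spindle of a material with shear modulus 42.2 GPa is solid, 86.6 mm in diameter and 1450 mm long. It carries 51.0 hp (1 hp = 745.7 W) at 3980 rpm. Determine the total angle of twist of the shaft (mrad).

ω = 2π·3980/60 = 416.8 rad/s, so T = P/ω = 51.0×745.7 / 416.8 = 91.25 N·m.
J = πd⁴/32 = π(0.0866)⁴/32 = 5.522×10^-6 m⁴.
θ = T·L/(G·J) = 91.25 × 1.45 / (42.2×10⁹ × 5.522×10^-6) = 5.678×10^-4 rad.

0.568 mrad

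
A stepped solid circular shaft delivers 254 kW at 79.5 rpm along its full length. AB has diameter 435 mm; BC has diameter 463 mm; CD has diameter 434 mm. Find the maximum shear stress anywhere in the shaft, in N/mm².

ω = 2π·79.5/60 = 8.325 rad/s, so T = P/ω = 254×10³ / 8.325 = 30510 N·m.
Under the same torque, τ_max = 16T/(πd³) is largest where d is smallest — segment CD (d = 434 mm).
τ_max = 16·30510/(π·(0.434)³) = 1.901×10^6 Pa.

1.90 N/mm²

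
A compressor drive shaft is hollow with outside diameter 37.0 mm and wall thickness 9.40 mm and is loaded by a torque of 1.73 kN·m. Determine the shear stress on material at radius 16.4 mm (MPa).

164 MPa

J = π(d_o⁴ − d_i⁴)/32 = π(0.0370⁴ − 0.0182⁴)/32 = 1.732×10^-7 m⁴.
Shear stress varies linearly with radius: τ = T·r/J = 1730 × 0.0164 / 1.732×10^-7 = 1.638×10^8 Pa.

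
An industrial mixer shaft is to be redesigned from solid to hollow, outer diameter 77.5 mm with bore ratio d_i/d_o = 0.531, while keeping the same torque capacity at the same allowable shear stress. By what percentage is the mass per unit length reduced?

Equal τ_max and T ⇒ the solid shaft needs d_s³ = d_o³(1−k⁴), so d_s = 77.5·(1−0.531⁴)^(1/3) = 75.39 mm.
Area ratio A_h/A_s = d_o²(1−k²)/d_s² = (1−k²)/(1−k⁴)^(2/3) = 0.7588.
Mass saving = 1 − 0.7588 = 24.1 %.

24.1 %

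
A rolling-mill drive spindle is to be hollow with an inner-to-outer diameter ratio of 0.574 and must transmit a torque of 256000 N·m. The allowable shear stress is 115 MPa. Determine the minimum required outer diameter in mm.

For a hollow shaft with d_i/d_o = 0.574: τ_max = 16T/(π d_o³ (1−k⁴)), so d_o = [16T/(π τ_allow (1−k⁴))]^(1/3) = [16·256000/(π·1.15×10^8·0.8914)]^(1/3) = 0.2334 m.

233 mm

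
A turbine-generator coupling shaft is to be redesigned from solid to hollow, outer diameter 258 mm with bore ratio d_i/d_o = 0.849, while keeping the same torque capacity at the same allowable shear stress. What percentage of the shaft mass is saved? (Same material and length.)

Equal τ_max and T ⇒ the solid shaft needs d_s³ = d_o³(1−k⁴), so d_s = 258·(1−0.849⁴)^(1/3) = 202.1 mm.
Area ratio A_h/A_s = d_o²(1−k²)/d_s² = (1−k²)/(1−k⁴)^(2/3) = 0.4551.
Mass saving = 1 − 0.4551 = 54.5 %.

54.5 %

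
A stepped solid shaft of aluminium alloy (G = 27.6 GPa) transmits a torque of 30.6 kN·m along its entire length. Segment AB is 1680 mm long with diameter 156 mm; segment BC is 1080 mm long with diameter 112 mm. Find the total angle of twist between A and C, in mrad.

J_AB = π(0.156)⁴/32 = 5.81×10^-5 m⁴; J_BC = π(0.112)⁴/32 = 1.54×10^-5 m⁴.
θ = (T/G)·Σ L_i/J_i = (30600/27.6×10⁹)·(1.68/5.81×10^-5 + 1.08/1.54×10^-5) = 0.1095 rad.

110 mrad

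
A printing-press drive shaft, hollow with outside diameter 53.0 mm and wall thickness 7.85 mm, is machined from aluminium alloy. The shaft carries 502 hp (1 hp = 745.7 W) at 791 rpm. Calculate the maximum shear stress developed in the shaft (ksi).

29.7 ksi

ω = 2π·791/60 = 82.83 rad/s, so T = P/ω = 502×745.7 / 82.83 = 4519 N·m.
J = π(d_o⁴ − d_i⁴)/32 = π(0.0530⁴ − 0.0373⁴)/32 = 5.846×10^-7 m⁴.
τ_max = T·r/J = 4519 × 0.0265 / 5.846×10^-7 = 2.049×10^8 Pa.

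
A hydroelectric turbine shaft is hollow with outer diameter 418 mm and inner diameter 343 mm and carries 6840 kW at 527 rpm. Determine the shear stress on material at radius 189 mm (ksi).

ω = 2π·527/60 = 55.19 rad/s, so T = P/ω = 6840×10³ / 55.19 = 123900 N·m.
J = π(d_o⁴ − d_i⁴)/32 = π(0.418⁴ − 0.343⁴)/32 = 1.638×10^-3 m⁴.
Shear stress varies linearly with radius: τ = T·r/J = 123900 × 0.189 / 1.638×10^-3 = 1.430×10^7 Pa.

2.07 ksi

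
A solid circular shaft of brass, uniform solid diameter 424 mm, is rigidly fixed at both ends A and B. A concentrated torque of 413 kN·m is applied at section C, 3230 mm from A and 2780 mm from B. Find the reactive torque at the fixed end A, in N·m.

191000 N·m

With uniform GJ and both ends fixed, compatibility θ_AC = θ_CB gives T_A·a = T_B·b, together with T_A + T_B = T₀.
T_A = T₀·b/(a+b) = 413000·2780/6010 = 191000 N·m; T_B = 222000 N·m.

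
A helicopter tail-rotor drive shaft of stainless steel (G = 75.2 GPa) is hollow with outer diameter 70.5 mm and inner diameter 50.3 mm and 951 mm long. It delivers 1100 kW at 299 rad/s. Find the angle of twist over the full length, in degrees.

1.48°

ω = 299 rad/s, so T = P/ω = 1100×10³ / 299.0 = 3679 N·m.
J = π(d_o⁴ − d_i⁴)/32 = π(0.0705⁴ − 0.0503⁴)/32 = 1.797×10^-6 m⁴.
θ = T·L/(G·J) = 3679 × 0.951 / (75.2×10⁹ × 1.797×10^-6) = 0.02589 rad.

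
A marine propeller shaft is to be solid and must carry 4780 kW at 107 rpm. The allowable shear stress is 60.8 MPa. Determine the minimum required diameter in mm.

329 mm

ω = 2π·107/60 = 11.21 rad/s, so T = P/ω = 4780×10³ / 11.21 = 426600 N·m.
For a solid shaft τ_max = 16T/(πd³), so d = (16T/(π τ_allow))^(1/3) = (16·426600/(π·6.08×10^7))^(1/3) = 0.3294 m.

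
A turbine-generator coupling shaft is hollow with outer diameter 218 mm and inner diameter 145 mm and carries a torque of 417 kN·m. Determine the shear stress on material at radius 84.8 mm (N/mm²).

198 N/mm²

J = π(d_o⁴ − d_i⁴)/32 = π(0.218⁴ − 0.145⁴)/32 = 1.783×10^-4 m⁴.
Shear stress varies linearly with radius: τ = T·r/J = 417000 × 0.0848 / 1.783×10^-4 = 1.983×10^8 Pa.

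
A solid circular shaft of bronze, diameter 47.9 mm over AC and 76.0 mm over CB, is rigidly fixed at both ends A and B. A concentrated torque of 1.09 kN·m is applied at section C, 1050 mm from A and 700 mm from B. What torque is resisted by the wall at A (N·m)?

104 N·m

Compatibility: T_A·a/J_AC = T_B·b/J_CB with T_A + T_B = T₀.
J_AC = 5.17×10^-7 m⁴, J_CB = 3.28×10^-6 m⁴, so T_A = T₀·(J_AC/a)/((J_AC/a)+(J_CB/b)) = 103.7 N·m, T_B = 986.3 N·m.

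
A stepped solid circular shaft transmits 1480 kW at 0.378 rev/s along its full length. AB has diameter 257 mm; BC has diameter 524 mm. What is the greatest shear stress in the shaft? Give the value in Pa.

1.87e8 Pa

ω = 2π·0.378 = 2.375 rad/s, so T = P/ω = 1480×10³ / 2.375 = 623100 N·m.
Under the same torque, τ_max = 16T/(πd³) is largest where d is smallest — segment AB (d = 257 mm).
τ_max = 16·623100/(π·(0.257)³) = 1.870×10^8 Pa.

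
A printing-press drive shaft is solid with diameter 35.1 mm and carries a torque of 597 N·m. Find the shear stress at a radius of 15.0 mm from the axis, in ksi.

8.72 ksi

J = πd⁴/32 = π(0.0351)⁴/32 = 1.490×10^-7 m⁴.
Shear stress varies linearly with radius: τ = T·r/J = 597.0 × 0.0150 / 1.490×10^-7 = 6.009×10^7 Pa.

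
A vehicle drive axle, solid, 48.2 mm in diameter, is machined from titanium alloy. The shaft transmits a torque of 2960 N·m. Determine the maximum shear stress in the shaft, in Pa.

1.35e8 Pa

J = πd⁴/32 = π(0.0482)⁴/32 = 5.299×10^-7 m⁴.
τ_max = T·r/J = 2960 × 0.0241 / 5.299×10^-7 = 1.346×10^8 Pa.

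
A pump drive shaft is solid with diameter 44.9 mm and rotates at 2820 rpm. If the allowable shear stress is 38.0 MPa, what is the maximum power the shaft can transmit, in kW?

J = πd⁴/32 = π(0.0449)⁴/32 = 3.990×10^-7 m⁴.
T_max = τ_allow·J/r = 3.80×10^7 × 3.990×10^-7 / 0.0224 = 675.4 N·m.
ω = 2π·2820/60 = 295.3 rad/s, so P_max = T_max·ω = 1.994×10^5 W.

199 kW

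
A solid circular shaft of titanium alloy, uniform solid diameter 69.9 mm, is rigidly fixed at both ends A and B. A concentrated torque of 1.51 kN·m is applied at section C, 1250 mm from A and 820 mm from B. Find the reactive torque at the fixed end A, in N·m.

598 N·m

With uniform GJ and both ends fixed, compatibility θ_AC = θ_CB gives T_A·a = T_B·b, together with T_A + T_B = T₀.
T_A = T₀·b/(a+b) = 1510·820/2070 = 598.2 N·m; T_B = 911.8 N·m.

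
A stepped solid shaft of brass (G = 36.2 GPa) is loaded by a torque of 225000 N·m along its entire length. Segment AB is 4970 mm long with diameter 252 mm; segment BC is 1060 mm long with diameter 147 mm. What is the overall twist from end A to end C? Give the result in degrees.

J_AB = π(0.252)⁴/32 = 3.96×10^-4 m⁴; J_BC = π(0.147)⁴/32 = 4.58×10^-5 m⁴.
θ = (T/G)·Σ L_i/J_i = (225000/36.2×10⁹)·(4.97/3.96×10^-4 + 1.06/4.58×10^-5) = 0.2217 rad.

12.7°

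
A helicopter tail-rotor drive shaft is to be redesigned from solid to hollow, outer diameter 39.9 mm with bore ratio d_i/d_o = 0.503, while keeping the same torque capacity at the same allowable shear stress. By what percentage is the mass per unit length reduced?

Equal τ_max and T ⇒ the solid shaft needs d_s³ = d_o³(1−k⁴), so d_s = 39.9·(1−0.503⁴)^(1/3) = 39.03 mm.
Area ratio A_h/A_s = d_o²(1−k²)/d_s² = (1−k²)/(1−k⁴)^(2/3) = 0.7807.
Mass saving = 1 − 0.7807 = 21.9 %.

21.9 %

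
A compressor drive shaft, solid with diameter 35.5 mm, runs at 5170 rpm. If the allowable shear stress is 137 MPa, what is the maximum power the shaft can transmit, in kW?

J = πd⁴/32 = π(0.0355)⁴/32 = 1.559×10^-7 m⁴.
T_max = τ_allow·J/r = 1.37×10^8 × 1.559×10^-7 / 0.0177 = 1203 N·m.
ω = 2π·5170/60 = 541.4 rad/s, so P_max = T_max·ω = 6.516×10^5 W.

652 kW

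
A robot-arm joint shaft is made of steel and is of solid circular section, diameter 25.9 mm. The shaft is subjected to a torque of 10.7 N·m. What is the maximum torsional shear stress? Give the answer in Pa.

J = πd⁴/32 = π(0.0259)⁴/32 = 4.418×10^-8 m⁴.
τ_max = T·r/J = 10.70 × 0.0129 / 4.418×10^-8 = 3.137×10^6 Pa.

3.14e6 Pa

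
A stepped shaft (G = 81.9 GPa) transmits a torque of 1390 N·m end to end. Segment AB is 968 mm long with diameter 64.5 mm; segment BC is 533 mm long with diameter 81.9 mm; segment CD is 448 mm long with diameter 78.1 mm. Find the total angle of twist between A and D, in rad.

J_AB = π(0.0645)⁴/32 = 1.70×10^-6 m⁴; J_BC = π(0.0819)⁴/32 = 4.42×10^-6 m⁴; J_CD = π(0.0781)⁴/32 = 3.65×10^-6 m⁴.
θ = (T/G)·Σ L_i/J_i = (1390/81.9×10⁹)·(0.968/1.70×10^-6 + 0.533/4.42×10^-6 + 0.448/3.65×10^-6) = 0.01380 rad.

0.0138 rad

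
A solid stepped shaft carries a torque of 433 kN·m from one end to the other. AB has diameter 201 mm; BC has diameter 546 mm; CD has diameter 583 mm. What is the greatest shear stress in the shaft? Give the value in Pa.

Under the same torque, τ_max = 16T/(πd³) is largest where d is smallest — segment AB (d = 201 mm).
τ_max = 16·433000/(π·(0.201)³) = 2.716×10^8 Pa.

2.72e8 Pa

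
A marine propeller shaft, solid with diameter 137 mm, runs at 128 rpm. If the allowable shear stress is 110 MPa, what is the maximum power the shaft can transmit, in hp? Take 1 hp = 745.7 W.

998 hp

J = πd⁴/32 = π(0.137)⁴/32 = 3.458×10^-5 m⁴.
T_max = τ_allow·J/r = 1.10×10^8 × 3.458×10^-5 / 0.0685 = 55540 N·m.
ω = 2π·128/60 = 13.40 rad/s, so P_max = T_max·ω = 7.444×10^5 W.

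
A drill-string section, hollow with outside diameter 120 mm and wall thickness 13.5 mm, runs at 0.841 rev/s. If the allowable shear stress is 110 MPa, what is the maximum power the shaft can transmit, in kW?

J = π(d_o⁴ − d_i⁴)/32 = π(0.120⁴ − 0.0930⁴)/32 = 1.301×10^-5 m⁴.
T_max = τ_allow·J/r = 1.10×10^8 × 1.301×10^-5 / 0.0600 = 23860 N·m.
ω = 2π·0.841 = 5.284 rad/s, so P_max = T_max·ω = 1.261×10^5 W.

126 kW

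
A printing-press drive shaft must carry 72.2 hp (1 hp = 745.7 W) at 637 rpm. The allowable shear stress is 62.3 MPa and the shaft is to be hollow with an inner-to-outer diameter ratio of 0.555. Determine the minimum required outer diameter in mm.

41.8 mm

ω = 2π·637/60 = 66.71 rad/s, so T = P/ω = 72.2×745.7 / 66.71 = 807.1 N·m.
For a hollow shaft with d_i/d_o = 0.555: τ_max = 16T/(π d_o³ (1−k⁴)), so d_o = [16T/(π τ_allow (1−k⁴))]^(1/3) = [16·807.1/(π·6.23×10^7·0.9051)]^(1/3) = 0.04177 m.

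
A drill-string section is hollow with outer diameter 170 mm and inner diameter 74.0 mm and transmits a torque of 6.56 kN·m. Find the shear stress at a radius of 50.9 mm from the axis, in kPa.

J = π(d_o⁴ − d_i⁴)/32 = π(0.170⁴ − 0.0740⁴)/32 = 7.905×10^-5 m⁴.
Shear stress varies linearly with radius: τ = T·r/J = 6560 × 0.0509 / 7.905×10^-5 = 4.224×10^6 Pa.

4220 kPa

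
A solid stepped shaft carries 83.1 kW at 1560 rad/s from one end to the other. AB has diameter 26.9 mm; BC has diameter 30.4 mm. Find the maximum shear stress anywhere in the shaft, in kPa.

13900 kPa

ω = 1560 rad/s, so T = P/ω = 83.1×10³ / 1560 = 53.27 N·m.
Under the same torque, τ_max = 16T/(πd³) is largest where d is smallest — segment AB (d = 26.9 mm).
τ_max = 16·53.27/(π·(0.0269)³) = 1.394×10^7 Pa.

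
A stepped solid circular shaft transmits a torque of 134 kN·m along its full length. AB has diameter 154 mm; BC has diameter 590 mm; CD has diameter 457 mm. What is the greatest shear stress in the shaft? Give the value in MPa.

187 MPa

Under the same torque, τ_max = 16T/(πd³) is largest where d is smallest — segment AB (d = 154 mm).
τ_max = 16·134000/(π·(0.154)³) = 1.869×10^8 Pa.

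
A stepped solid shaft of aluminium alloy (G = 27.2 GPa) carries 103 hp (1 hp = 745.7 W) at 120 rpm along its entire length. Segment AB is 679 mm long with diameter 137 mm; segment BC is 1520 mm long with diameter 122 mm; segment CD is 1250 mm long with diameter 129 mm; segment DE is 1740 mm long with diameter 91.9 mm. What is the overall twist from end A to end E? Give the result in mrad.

86.3 mrad

ω = 2π·120/60 = 12.57 rad/s, so T = P/ω = 103×745.7 / 12.57 = 6112 N·m.
J_AB = π(0.137)⁴/32 = 3.46×10^-5 m⁴; J_BC = π(0.122)⁴/32 = 2.17×10^-5 m⁴; J_CD = π(0.129)⁴/32 = 2.72×10^-5 m⁴; J_DE = π(0.0919)⁴/32 = 7.00×10^-6 m⁴.
θ = (T/G)·Σ L_i/J_i = (6112/27.2×10⁹)·(0.679/3.46×10^-5 + 1.52/2.17×10^-5 + 1.25/2.72×10^-5 + 1.74/7.00×10^-6) = 0.08628 rad.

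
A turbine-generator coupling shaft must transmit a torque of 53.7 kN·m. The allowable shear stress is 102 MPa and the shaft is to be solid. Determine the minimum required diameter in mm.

For a solid shaft τ_max = 16T/(πd³), so d = (16T/(π τ_allow))^(1/3) = (16·53700/(π·1.02×10^8))^(1/3) = 0.1389 m.

139 mm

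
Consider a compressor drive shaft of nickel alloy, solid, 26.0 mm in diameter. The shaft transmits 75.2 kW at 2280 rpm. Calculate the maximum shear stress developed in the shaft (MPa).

ω = 2π·2280/60 = 238.8 rad/s, so T = P/ω = 75.2×10³ / 238.8 = 315.0 N·m.
J = πd⁴/32 = π(0.0260)⁴/32 = 4.486×10^-8 m⁴.
τ_max = T·r/J = 315.0 × 0.0130 / 4.486×10^-8 = 9.127×10^7 Pa.

91.3 MPa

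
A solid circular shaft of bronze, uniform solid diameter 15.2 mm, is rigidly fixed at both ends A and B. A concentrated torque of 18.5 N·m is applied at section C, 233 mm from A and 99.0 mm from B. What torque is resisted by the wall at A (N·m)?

With uniform GJ and both ends fixed, compatibility θ_AC = θ_CB gives T_A·a = T_B·b, together with T_A + T_B = T₀.
T_A = T₀·b/(a+b) = 18.50·99.0/332.0 = 5.517 N·m; T_B = 12.98 N·m.

5.52 N·m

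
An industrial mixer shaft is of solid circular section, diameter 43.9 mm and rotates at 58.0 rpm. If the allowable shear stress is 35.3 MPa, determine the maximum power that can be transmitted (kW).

3.56 kW

J = πd⁴/32 = π(0.0439)⁴/32 = 3.646×10^-7 m⁴.
T_max = τ_allow·J/r = 3.53×10^7 × 3.646×10^-7 / 0.0220 = 586.4 N·m.
ω = 2π·58.0/60 = 6.074 rad/s, so P_max = T_max·ω = 3562 W.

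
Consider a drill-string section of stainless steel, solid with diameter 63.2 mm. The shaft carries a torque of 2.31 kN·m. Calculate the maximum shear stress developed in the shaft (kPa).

J = πd⁴/32 = π(0.0632)⁴/32 = 1.566×10^-6 m⁴.
τ_max = T·r/J = 2310 × 0.0316 / 1.566×10^-6 = 4.660×10^7 Pa.

46600 kPa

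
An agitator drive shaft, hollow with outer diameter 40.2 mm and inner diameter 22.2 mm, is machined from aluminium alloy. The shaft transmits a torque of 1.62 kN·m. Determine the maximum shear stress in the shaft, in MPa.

140 MPa

J = π(d_o⁴ − d_i⁴)/32 = π(0.0402⁴ − 0.0222⁴)/32 = 2.325×10^-7 m⁴.
τ_max = T·r/J = 1620 × 0.0201 / 2.325×10^-7 = 1.400×10^8 Pa.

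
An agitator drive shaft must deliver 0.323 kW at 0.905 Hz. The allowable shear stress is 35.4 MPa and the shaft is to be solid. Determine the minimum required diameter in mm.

20.1 mm

ω = 2π·0.905 = 5.686 rad/s, so T = P/ω = 0.323×10³ / 5.686 = 56.80 N·m.
For a solid shaft τ_max = 16T/(πd³), so d = (16T/(π τ_allow))^(1/3) = (16·56.80/(π·3.54×10^7))^(1/3) = 0.02014 m.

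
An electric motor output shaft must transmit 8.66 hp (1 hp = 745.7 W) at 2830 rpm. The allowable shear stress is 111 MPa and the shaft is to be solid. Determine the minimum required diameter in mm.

10.0 mm

ω = 2π·2830/60 = 296.4 rad/s, so T = P/ω = 8.66×745.7 / 296.4 = 21.79 N·m.
For a solid shaft τ_max = 16T/(πd³), so d = (16T/(π τ_allow))^(1/3) = (16·21.79/(π·1.11×10^8))^(1/3) = 0.009999 m.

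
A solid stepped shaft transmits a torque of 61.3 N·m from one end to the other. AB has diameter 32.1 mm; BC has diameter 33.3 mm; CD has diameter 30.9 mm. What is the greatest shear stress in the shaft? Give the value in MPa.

10.6 MPa

Under the same torque, τ_max = 16T/(πd³) is largest where d is smallest — segment CD (d = 30.9 mm).
τ_max = 16·61.30/(π·(0.0309)³) = 1.058×10^7 Pa.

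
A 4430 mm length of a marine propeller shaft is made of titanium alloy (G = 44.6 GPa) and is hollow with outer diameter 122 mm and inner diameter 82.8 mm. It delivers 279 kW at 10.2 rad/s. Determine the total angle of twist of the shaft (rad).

0.159 rad

ω = 10.2 rad/s, so T = P/ω = 279×10³ / 10.20 = 27350 N·m.
J = π(d_o⁴ − d_i⁴)/32 = π(0.122⁴ − 0.0828⁴)/32 = 1.713×10^-5 m⁴.
θ = T·L/(G·J) = 27350 × 4.43 / (44.6×10⁹ × 1.713×10^-5) = 0.1586 rad.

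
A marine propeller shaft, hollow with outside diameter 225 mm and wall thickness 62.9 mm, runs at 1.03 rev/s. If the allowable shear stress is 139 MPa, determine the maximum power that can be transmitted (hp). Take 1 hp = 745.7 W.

J = π(d_o⁴ − d_i⁴)/32 = π(0.225⁴ − 0.0992⁴)/32 = 2.421×10^-4 m⁴.
T_max = τ_allow·J/r = 1.39×10^8 × 2.421×10^-4 / 0.113 = 299100 N·m.
ω = 2π·1.03 = 6.472 rad/s, so P_max = T_max·ω = 1.936×10^6 W.

2600 hp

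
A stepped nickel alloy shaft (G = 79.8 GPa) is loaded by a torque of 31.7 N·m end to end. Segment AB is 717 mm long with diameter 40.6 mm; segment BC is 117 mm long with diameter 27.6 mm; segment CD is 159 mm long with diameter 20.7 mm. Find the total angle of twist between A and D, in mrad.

5.39 mrad

J_AB = π(0.0406)⁴/32 = 2.67×10^-7 m⁴; J_BC = π(0.0276)⁴/32 = 5.70×10^-8 m⁴; J_CD = π(0.0207)⁴/32 = 1.80×10^-8 m⁴.
θ = (T/G)·Σ L_i/J_i = (31.70/79.8×10⁹)·(0.717/2.67×10^-7 + 0.117/5.70×10^-8 + 0.159/1.80×10^-8) = 5.388×10^-3 rad.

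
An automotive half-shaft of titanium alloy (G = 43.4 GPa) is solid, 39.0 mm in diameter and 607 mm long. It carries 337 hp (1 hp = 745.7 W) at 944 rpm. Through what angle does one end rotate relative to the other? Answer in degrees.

8.97°

ω = 2π·944/60 = 98.86 rad/s, so T = P/ω = 337×745.7 / 98.86 = 2542 N·m.
J = πd⁴/32 = π(0.0390)⁴/32 = 2.271×10^-7 m⁴.
θ = T·L/(G·J) = 2542 × 0.607 / (43.4×10⁹ × 2.271×10^-7) = 0.1565 rad.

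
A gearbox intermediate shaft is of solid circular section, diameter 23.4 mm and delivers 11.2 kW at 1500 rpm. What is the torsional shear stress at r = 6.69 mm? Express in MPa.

16.2 MPa

ω = 2π·1500/60 = 157.1 rad/s, so T = P/ω = 11.2×10³ / 157.1 = 71.30 N·m.
J = πd⁴/32 = π(0.0234)⁴/32 = 2.943×10^-8 m⁴.
Shear stress varies linearly with radius: τ = T·r/J = 71.30 × 0.00669 / 2.943×10^-8 = 1.621×10^7 Pa.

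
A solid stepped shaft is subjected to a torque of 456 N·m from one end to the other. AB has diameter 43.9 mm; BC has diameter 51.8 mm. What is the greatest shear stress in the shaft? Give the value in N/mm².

Under the same torque, τ_max = 16T/(πd³) is largest where d is smallest — segment AB (d = 43.9 mm).
τ_max = 16·456.0/(π·(0.0439)³) = 2.745×10^7 Pa.

27.4 N/mm²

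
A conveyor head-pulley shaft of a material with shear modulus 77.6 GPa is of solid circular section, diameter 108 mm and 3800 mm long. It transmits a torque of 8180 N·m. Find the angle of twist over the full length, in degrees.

J = πd⁴/32 = π(0.108)⁴/32 = 1.336×10^-5 m⁴.
θ = T·L/(G·J) = 8180 × 3.80 / (77.6×10⁹ × 1.336×10^-5) = 0.02999 rad.

1.72°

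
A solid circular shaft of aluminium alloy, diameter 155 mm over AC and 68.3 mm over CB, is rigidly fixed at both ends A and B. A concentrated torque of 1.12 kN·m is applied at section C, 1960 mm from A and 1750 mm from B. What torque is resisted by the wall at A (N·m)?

Compatibility: T_A·a/J_AC = T_B·b/J_CB with T_A + T_B = T₀.
J_AC = 5.67×10^-5 m⁴, J_CB = 2.14×10^-6 m⁴, so T_A = T₀·(J_AC/a)/((J_AC/a)+(J_CB/b)) = 1075 N·m, T_B = 45.38 N·m.

1070 N·m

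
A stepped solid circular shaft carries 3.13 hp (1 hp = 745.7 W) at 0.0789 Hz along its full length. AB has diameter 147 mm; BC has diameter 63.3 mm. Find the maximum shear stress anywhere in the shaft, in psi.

ω = 2π·0.0789 = 0.4957 rad/s, so T = P/ω = 3.13×745.7 / 0.4957 = 4708 N·m.
Under the same torque, τ_max = 16T/(πd³) is largest where d is smallest — segment BC (d = 63.3 mm).
τ_max = 16·4708/(π·(0.0633)³) = 9.454×10^7 Pa.

13700 psi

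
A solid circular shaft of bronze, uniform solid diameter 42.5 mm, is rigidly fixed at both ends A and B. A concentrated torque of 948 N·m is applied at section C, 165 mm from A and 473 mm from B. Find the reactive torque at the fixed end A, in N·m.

With uniform GJ and both ends fixed, compatibility θ_AC = θ_CB gives T_A·a = T_B·b, together with T_A + T_B = T₀.
T_A = T₀·b/(a+b) = 948.0·473/638.0 = 702.8 N·m; T_B = 245.2 N·m.

703 N·m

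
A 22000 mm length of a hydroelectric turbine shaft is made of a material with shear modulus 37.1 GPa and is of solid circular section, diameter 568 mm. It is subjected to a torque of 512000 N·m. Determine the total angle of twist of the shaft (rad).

0.0297 rad

J = πd⁴/32 = π(0.568)⁴/32 = 0.01022 m⁴.
θ = T·L/(G·J) = 512000 × 22.0 / (37.1×10⁹ × 0.01022) = 0.02971 rad.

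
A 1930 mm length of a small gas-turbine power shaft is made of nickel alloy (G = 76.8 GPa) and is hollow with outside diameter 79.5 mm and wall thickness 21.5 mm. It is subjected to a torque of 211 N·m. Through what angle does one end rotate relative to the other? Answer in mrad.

1.41 mrad

J = π(d_o⁴ − d_i⁴)/32 = π(0.0795⁴ − 0.0365⁴)/32 = 3.747×10^-6 m⁴.
θ = T·L/(G·J) = 211.0 × 1.93 / (76.8×10⁹ × 3.747×10^-6) = 1.415×10^-3 rad.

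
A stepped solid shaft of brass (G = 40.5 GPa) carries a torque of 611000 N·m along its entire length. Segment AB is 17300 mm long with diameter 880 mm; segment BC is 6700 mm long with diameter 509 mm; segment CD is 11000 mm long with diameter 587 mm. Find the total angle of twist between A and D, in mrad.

J_AB = π(0.880)⁴/32 = 0.0589 m⁴; J_BC = π(0.509)⁴/32 = 6.59×10^-3 m⁴; J_CD = π(0.587)⁴/32 = 0.0117 m⁴.
θ = (T/G)·Σ L_i/J_i = (611000/40.5×10⁹)·(17.3/0.0589 + 6.70/6.59×10^-3 + 11.0/0.0117) = 0.03401 rad.

34.0 mrad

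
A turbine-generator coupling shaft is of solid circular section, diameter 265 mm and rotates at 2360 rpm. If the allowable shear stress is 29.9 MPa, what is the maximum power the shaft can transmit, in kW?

27000 kW

J = πd⁴/32 = π(0.265)⁴/32 = 4.842×10^-4 m⁴.
T_max = τ_allow·J/r = 2.99×10^7 × 4.842×10^-4 / 0.133 = 109300 N·m.
ω = 2π·2360/60 = 247.1 rad/s, so P_max = T_max·ω = 2.700×10^7 W.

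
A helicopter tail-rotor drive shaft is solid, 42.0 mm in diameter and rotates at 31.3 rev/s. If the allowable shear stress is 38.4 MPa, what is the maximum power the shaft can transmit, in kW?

J = πd⁴/32 = π(0.0420)⁴/32 = 3.055×10^-7 m⁴.
T_max = τ_allow·J/r = 3.84×10^7 × 3.055×10^-7 / 0.0210 = 558.6 N·m.
ω = 2π·31.3 = 196.7 rad/s, so P_max = T_max·ω = 1.099×10^5 W.

110 kW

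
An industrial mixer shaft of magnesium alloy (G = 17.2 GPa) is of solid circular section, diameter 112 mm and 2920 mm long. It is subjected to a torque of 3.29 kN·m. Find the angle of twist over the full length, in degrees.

2.07°

J = πd⁴/32 = π(0.112)⁴/32 = 1.545×10^-5 m⁴.
θ = T·L/(G·J) = 3290 × 2.92 / (17.2×10⁹ × 1.545×10^-5) = 0.03616 rad.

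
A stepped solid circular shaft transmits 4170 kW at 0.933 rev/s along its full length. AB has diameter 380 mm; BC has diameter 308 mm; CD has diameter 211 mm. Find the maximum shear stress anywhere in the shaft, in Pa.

3.86e8 Pa

ω = 2π·0.933 = 5.862 rad/s, so T = P/ω = 4170×10³ / 5.862 = 711300 N·m.
Under the same torque, τ_max = 16T/(πd³) is largest where d is smallest — segment CD (d = 211 mm).
τ_max = 16·711300/(π·(0.211)³) = 3.857×10^8 Pa.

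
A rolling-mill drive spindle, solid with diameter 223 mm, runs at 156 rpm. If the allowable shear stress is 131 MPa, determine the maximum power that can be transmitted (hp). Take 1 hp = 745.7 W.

6250 hp

J = πd⁴/32 = π(0.223)⁴/32 = 2.428×10^-4 m⁴.
T_max = τ_allow·J/r = 1.31×10^8 × 2.428×10^-4 / 0.112 = 285200 N·m.
ω = 2π·156/60 = 16.34 rad/s, so P_max = T_max·ω = 4.660×10^6 W.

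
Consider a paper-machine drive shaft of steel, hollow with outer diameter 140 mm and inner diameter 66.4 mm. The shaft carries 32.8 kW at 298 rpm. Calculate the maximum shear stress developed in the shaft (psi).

ω = 2π·298/60 = 31.21 rad/s, so T = P/ω = 32.8×10³ / 31.21 = 1051 N·m.
J = π(d_o⁴ − d_i⁴)/32 = π(0.140⁴ − 0.0664⁴)/32 = 3.581×10^-5 m⁴.
τ_max = T·r/J = 1051 × 0.0700 / 3.581×10^-5 = 2.055×10^6 Pa.

298 psi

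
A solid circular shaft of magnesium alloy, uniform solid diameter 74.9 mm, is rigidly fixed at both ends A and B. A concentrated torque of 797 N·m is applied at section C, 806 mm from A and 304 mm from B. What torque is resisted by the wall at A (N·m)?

218 N·m

With uniform GJ and both ends fixed, compatibility θ_AC = θ_CB gives T_A·a = T_B·b, together with T_A + T_B = T₀.
T_A = T₀·b/(a+b) = 797.0·304/1110 = 218.3 N·m; T_B = 578.7 N·m.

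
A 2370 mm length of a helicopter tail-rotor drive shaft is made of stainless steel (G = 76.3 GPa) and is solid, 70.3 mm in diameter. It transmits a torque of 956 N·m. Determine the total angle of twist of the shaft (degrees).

0.710°

J = πd⁴/32 = π(0.0703)⁴/32 = 2.398×10^-6 m⁴.
θ = T·L/(G·J) = 956.0 × 2.37 / (76.3×10⁹ × 2.398×10^-6) = 0.01238 rad.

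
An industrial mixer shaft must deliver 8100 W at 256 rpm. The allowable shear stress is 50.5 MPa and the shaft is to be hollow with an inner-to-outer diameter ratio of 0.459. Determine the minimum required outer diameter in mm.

31.7 mm

ω = 2π·256/60 = 26.81 rad/s, so T = P/ω = 8100 / 26.81 = 302.1 N·m.
For a hollow shaft with d_i/d_o = 0.459: τ_max = 16T/(π d_o³ (1−k⁴)), so d_o = [16T/(π τ_allow (1−k⁴))]^(1/3) = [16·302.1/(π·5.05×10^7·0.9556)]^(1/3) = 0.03171 m.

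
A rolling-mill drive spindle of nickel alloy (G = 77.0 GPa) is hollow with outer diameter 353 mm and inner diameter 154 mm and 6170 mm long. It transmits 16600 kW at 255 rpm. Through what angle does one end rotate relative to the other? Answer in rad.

0.0339 rad

ω = 2π·255/60 = 26.70 rad/s, so T = P/ω = 16600×10³ / 26.70 = 621600 N·m.
J = π(d_o⁴ − d_i⁴)/32 = π(0.353⁴ − 0.154⁴)/32 = 1.469×10^-3 m⁴.
θ = T·L/(G·J) = 621600 × 6.17 / (77.0×10⁹ × 1.469×10^-3) = 0.03390 rad.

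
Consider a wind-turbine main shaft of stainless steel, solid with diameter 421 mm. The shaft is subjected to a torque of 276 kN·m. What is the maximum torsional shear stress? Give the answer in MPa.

J = πd⁴/32 = π(0.421)⁴/32 = 3.084×10^-3 m⁴.
τ_max = T·r/J = 276000 × 0.210 / 3.084×10^-3 = 1.884×10^7 Pa.

18.8 MPa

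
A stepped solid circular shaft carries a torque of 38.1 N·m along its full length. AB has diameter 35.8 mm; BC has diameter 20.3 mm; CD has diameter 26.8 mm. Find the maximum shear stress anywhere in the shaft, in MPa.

Under the same torque, τ_max = 16T/(πd³) is largest where d is smallest — segment BC (d = 20.3 mm).
τ_max = 16·38.10/(π·(0.0203)³) = 2.320×10^7 Pa.

23.2 MPa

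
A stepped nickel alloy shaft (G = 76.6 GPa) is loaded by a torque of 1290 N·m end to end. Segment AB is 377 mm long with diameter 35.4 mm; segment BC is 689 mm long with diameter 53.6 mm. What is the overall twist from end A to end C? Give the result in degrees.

J_AB = π(0.0354)⁴/32 = 1.54×10^-7 m⁴; J_BC = π(0.0536)⁴/32 = 8.10×10^-7 m⁴.
θ = (T/G)·Σ L_i/J_i = (1290/76.6×10⁹)·(0.377/1.54×10^-7 + 0.689/8.10×10^-7) = 0.05550 rad.

3.18°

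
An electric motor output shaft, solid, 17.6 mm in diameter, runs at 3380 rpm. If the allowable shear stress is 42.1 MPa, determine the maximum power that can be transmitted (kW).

16.0 kW

J = πd⁴/32 = π(0.0176)⁴/32 = 9.420×10^-9 m⁴.
T_max = τ_allow·J/r = 4.21×10^7 × 9.420×10^-9 / 0.00880 = 45.07 N·m.
ω = 2π·3380/60 = 354.0 rad/s, so P_max = T_max·ω = 1.595×10^4 W.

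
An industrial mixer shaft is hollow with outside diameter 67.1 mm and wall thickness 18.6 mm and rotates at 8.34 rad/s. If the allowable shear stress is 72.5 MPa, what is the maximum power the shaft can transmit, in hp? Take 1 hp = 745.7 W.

J = π(d_o⁴ − d_i⁴)/32 = π(0.0671⁴ − 0.0299⁴)/32 = 1.912×10^-6 m⁴.
T_max = τ_allow·J/r = 7.25×10^7 × 1.912×10^-6 / 0.0335 = 4131 N·m.
ω = 8.34 rad/s, so P_max = T_max·ω = 3.445×10^4 W.

46.2 hp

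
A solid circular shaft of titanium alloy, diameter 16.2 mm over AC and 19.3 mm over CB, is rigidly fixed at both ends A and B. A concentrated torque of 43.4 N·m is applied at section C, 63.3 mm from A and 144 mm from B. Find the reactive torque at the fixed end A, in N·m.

23.0 N·m

Compatibility: T_A·a/J_AC = T_B·b/J_CB with T_A + T_B = T₀.
J_AC = 6.76×10^-9 m⁴, J_CB = 1.36×10^-8 m⁴, so T_A = T₀·(J_AC/a)/((J_AC/a)+(J_CB/b)) = 23.02 N·m, T_B = 20.38 N·m.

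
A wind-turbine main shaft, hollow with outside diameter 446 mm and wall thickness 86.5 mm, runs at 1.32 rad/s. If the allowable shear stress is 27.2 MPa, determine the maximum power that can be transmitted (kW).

J = π(d_o⁴ − d_i⁴)/32 = π(0.446⁴ − 0.273⁴)/32 = 3.339×10^-3 m⁴.
T_max = τ_allow·J/r = 2.72×10^7 × 3.339×10^-3 / 0.223 = 407300 N·m.
ω = 1.32 rad/s, so P_max = T_max·ω = 5.376×10^5 W.

538 kW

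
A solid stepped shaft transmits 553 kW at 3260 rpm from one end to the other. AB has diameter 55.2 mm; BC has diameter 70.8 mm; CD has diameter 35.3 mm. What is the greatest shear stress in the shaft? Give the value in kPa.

ω = 2π·3260/60 = 341.4 rad/s, so T = P/ω = 553×10³ / 341.4 = 1620 N·m.
Under the same torque, τ_max = 16T/(πd³) is largest where d is smallest — segment CD (d = 35.3 mm).
τ_max = 16·1620/(π·(0.0353)³) = 1.876×10^8 Pa.

188000 kPa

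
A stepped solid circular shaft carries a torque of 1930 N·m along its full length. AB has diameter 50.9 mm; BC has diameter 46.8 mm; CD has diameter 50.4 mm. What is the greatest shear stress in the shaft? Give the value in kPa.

Under the same torque, τ_max = 16T/(πd³) is largest where d is smallest — segment BC (d = 46.8 mm).
τ_max = 16·1930/(π·(0.0468)³) = 9.589×10^7 Pa.

95900 kPa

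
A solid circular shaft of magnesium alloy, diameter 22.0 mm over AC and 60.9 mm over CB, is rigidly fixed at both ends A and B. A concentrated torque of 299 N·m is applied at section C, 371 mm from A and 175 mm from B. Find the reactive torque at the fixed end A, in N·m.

Compatibility: T_A·a/J_AC = T_B·b/J_CB with T_A + T_B = T₀.
J_AC = 2.30×10^-8 m⁴, J_CB = 1.35×10^-6 m⁴, so T_A = T₀·(J_AC/a)/((J_AC/a)+(J_CB/b)) = 2.383 N·m, T_B = 296.6 N·m.

2.38 N·m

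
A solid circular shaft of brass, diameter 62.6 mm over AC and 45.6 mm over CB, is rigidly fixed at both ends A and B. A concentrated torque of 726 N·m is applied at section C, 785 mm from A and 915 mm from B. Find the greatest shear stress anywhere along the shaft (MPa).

12.1 MPa

Compatibility: T_A·a/J_AC = T_B·b/J_CB with T_A + T_B = T₀.
J_AC = 1.51×10^-6 m⁴, J_CB = 4.24×10^-7 m⁴, so T_A = T₀·(J_AC/a)/((J_AC/a)+(J_CB/b)) = 584.8 N·m, T_B = 141.2 N·m.
τ in each portion: τ_AC = 1.21×10^7 Pa, τ_CB = 7.59×10^6 Pa; maximum is in AC.
τ_max = T_AC·r/J = 584.8·0.0313/1.51×10^-6 = 1.214×10^7 Pa.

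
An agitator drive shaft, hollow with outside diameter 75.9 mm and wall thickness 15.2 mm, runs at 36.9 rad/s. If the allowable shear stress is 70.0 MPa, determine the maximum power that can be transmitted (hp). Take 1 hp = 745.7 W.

J = π(d_o⁴ − d_i⁴)/32 = π(0.0759⁴ − 0.0455⁴)/32 = 2.837×10^-6 m⁴.
T_max = τ_allow·J/r = 7.00×10^7 × 2.837×10^-6 / 0.0380 = 5234 N·m.
ω = 36.9 rad/s, so P_max = T_max·ω = 1.931×10^5 W.

259 hp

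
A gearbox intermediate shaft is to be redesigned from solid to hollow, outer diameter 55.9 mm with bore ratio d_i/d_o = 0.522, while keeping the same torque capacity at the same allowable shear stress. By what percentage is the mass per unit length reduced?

Equal τ_max and T ⇒ the solid shaft needs d_s³ = d_o³(1−k⁴), so d_s = 55.9·(1−0.522⁴)^(1/3) = 54.48 mm.
Area ratio A_h/A_s = d_o²(1−k²)/d_s² = (1−k²)/(1−k⁴)^(2/3) = 0.7659.
Mass saving = 1 − 0.7659 = 23.4 %.

23.4 %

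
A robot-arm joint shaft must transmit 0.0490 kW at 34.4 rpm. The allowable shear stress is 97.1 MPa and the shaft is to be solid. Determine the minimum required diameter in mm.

8.94 mm

ω = 2π·34.4/60 = 3.602 rad/s, so T = P/ω = 0.0490×10³ / 3.602 = 13.60 N·m.
For a solid shaft τ_max = 16T/(πd³), so d = (16T/(π τ_allow))^(1/3) = (16·13.60/(π·9.71×10^7))^(1/3) = 0.008936 m.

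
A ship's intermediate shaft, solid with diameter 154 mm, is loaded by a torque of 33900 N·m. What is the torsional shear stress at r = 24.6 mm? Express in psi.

J = πd⁴/32 = π(0.154)⁴/32 = 5.522×10^-5 m⁴.
Shear stress varies linearly with radius: τ = T·r/J = 33900 × 0.0246 / 5.522×10^-5 = 1.510×10^7 Pa.

2190 psi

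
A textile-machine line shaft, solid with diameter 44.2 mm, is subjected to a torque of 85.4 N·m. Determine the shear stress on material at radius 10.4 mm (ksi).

0.344 ksi

J = πd⁴/32 = π(0.0442)⁴/32 = 3.747×10^-7 m⁴.
Shear stress varies linearly with radius: τ = T·r/J = 85.40 × 0.0104 / 3.747×10^-7 = 2.370×10^6 Pa.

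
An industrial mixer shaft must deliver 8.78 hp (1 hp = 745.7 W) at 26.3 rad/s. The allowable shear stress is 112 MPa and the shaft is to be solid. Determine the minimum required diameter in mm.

22.5 mm

ω = 26.3 rad/s, so T = P/ω = 8.78×745.7 / 26.30 = 248.9 N·m.
For a solid shaft τ_max = 16T/(πd³), so d = (16T/(π τ_allow))^(1/3) = (16·248.9/(π·1.12×10^8))^(1/3) = 0.02245 m.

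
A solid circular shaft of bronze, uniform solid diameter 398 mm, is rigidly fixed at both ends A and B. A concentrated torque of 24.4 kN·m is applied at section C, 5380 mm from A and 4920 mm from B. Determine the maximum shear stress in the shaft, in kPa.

With uniform GJ and both ends fixed, compatibility θ_AC = θ_CB gives T_A·a = T_B·b, together with T_A + T_B = T₀.
T_A = T₀·b/(a+b) = 24400·4920/10300 = 11660 N·m; T_B = 12740 N·m.
τ in each portion: τ_AC = 9.42×10^5 Pa, τ_CB = 1.03×10^6 Pa; maximum is in CB.
τ_max = T_CB·r/J = 12740·0.199/2.46×10^-3 = 1.030×10^6 Pa.

1030 kPa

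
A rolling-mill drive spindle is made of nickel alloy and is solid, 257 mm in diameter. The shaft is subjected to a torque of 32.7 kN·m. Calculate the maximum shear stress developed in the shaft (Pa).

J = πd⁴/32 = π(0.257)⁴/32 = 4.283×10^-4 m⁴.
τ_max = T·r/J = 32700 × 0.129 / 4.283×10^-4 = 9.811×10^6 Pa.

9.81e6 Pa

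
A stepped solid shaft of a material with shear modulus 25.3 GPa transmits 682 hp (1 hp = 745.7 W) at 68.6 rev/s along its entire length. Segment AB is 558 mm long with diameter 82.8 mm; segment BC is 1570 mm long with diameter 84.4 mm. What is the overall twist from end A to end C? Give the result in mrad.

ω = 2π·68.6 = 431.0 rad/s, so T = P/ω = 682×745.7 / 431.0 = 1180 N·m.
J_AB = π(0.0828)⁴/32 = 4.61×10^-6 m⁴; J_BC = π(0.0844)⁴/32 = 4.98×10^-6 m⁴.
θ = (T/G)·Σ L_i/J_i = (1180/25.3×10⁹)·(0.558/4.61×10^-6 + 1.57/4.98×10^-6) = 0.02034 rad.

20.3 mrad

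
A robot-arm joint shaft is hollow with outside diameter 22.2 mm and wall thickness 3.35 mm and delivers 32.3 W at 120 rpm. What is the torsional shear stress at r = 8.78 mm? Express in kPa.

ω = 2π·120/60 = 12.57 rad/s, so T = P/ω = 32.3 / 12.57 = 2.570 N·m.
J = π(d_o⁴ − d_i⁴)/32 = π(0.0222⁴ − 0.0155⁴)/32 = 1.818×10^-8 m⁴.
Shear stress varies linearly with radius: τ = T·r/J = 2.570 × 0.00878 / 1.818×10^-8 = 1.241×10^6 Pa.

1240 kPa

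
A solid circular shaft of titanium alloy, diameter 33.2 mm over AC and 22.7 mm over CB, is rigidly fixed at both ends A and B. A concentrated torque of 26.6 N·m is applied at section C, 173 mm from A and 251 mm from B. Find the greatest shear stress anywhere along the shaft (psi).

467 psi

Compatibility: T_A·a/J_AC = T_B·b/J_CB with T_A + T_B = T₀.
J_AC = 1.19×10^-7 m⁴, J_CB = 2.61×10^-8 m⁴, so T_A = T₀·(J_AC/a)/((J_AC/a)+(J_CB/b)) = 23.12 N·m, T_B = 3.482 N·m.
τ in each portion: τ_AC = 3.22×10^6 Pa, τ_CB = 1.52×10^6 Pa; maximum is in AC.
τ_max = T_AC·r/J = 23.12·0.0166/1.19×10^-7 = 3.217×10^6 Pa.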